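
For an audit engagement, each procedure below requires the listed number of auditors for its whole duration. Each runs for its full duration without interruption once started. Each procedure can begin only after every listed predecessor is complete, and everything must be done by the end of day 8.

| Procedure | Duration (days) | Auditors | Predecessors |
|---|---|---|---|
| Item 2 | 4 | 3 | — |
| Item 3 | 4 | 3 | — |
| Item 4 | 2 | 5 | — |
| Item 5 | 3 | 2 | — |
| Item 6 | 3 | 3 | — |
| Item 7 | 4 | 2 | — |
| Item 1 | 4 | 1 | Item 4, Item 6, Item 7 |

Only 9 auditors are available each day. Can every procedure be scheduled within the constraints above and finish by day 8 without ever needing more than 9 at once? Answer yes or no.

The minimum achievable peak is 10; 9 < 10, so no feasible schedule stays within the cap.

no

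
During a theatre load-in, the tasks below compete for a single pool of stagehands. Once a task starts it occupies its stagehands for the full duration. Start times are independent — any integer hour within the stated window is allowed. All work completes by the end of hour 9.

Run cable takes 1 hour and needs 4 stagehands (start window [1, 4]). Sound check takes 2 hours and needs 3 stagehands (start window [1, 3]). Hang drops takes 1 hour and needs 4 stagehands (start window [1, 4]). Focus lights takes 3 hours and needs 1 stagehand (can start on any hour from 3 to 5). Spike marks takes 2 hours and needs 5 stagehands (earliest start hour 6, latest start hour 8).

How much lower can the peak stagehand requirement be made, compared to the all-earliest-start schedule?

Early-start peak: h1:11  h2:3  h3:1  h4:1  h5:1  h6:5  h7:5  h8:0  h9:0 ⇒ 11.
Leveled (Run cable@1, Sound check@2, Hang drops@4, Focus lights@3, Spike marks@6): h1:4  h2:3  h3:4  h4:5  h5:1  h6:5  h7:5  h8:0  h9:0 ⇒ 5.
Reduction 11 − 5 = 6.

6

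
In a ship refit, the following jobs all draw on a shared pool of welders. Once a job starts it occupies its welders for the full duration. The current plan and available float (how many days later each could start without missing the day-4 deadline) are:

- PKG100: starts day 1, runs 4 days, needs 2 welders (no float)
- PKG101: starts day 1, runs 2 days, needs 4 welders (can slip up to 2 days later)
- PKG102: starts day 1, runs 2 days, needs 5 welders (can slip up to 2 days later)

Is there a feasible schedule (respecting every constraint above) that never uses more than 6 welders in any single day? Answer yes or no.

Total welder-days = 26; over 4 days the average is 26/4 > 6, so some day must exceed 6.

no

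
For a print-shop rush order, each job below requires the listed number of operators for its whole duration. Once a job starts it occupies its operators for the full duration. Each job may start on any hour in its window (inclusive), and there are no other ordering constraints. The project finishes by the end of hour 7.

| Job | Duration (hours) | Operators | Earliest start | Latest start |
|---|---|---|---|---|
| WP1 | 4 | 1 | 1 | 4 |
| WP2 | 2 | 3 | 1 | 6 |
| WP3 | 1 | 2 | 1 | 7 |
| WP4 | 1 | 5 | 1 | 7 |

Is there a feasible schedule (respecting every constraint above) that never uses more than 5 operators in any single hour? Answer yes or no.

Schedule WP1@1, WP2@1, WP3@3, WP4@5: h1:4  h2:4  h3:3  h4:1  h5:5  h6:0  h7:0 — peak 5 ≤ 5.

yes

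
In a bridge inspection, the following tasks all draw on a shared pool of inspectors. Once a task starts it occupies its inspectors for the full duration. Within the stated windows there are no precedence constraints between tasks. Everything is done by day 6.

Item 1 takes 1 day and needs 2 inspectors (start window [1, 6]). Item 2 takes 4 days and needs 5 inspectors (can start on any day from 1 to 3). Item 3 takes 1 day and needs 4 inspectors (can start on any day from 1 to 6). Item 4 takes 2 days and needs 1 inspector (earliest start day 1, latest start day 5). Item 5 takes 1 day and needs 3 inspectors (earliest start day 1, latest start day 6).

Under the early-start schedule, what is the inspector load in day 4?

At early start, day 4 has: Item 2.
Demand: 5 = 5.

5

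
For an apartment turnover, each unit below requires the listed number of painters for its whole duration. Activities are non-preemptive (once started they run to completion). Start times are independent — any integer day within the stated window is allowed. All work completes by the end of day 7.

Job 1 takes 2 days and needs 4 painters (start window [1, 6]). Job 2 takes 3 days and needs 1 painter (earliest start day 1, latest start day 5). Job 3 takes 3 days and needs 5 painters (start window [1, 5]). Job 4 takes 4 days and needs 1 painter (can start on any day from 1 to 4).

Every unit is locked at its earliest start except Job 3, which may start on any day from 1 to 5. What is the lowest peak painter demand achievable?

6

Job 3@1: d1:11  d2:11  d3:7  d4:1  d5:0  d6:0  d7:0 → peak 11
Job 3@2: d1:6  d2:11  d3:7  d4:6  d5:0  d6:0  d7:0 → peak 11
Job 3@3: d1:6  d2:6  d3:7  d4:6  d5:5  d6:0  d7:0 → peak 7
Job 3@4: d1:6  d2:6  d3:2  d4:6  d5:5  d6:5  d7:0 → peak 6
Job 3@5: d1:6  d2:6  d3:2  d4:1  d5:5  d6:5  d7:5 → peak 6
Best is Job 3@4, peak 6.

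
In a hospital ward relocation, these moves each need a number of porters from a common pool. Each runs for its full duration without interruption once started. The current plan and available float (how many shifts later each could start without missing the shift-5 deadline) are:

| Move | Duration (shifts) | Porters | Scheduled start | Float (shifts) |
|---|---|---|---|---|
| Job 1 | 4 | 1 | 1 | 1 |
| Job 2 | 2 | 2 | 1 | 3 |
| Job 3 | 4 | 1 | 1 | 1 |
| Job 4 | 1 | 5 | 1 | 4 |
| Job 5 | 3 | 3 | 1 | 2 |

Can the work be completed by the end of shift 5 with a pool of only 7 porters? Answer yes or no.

yes

Schedule Job 1@1, Job 2@1, Job 3@1, Job 4@4, Job 5@1: s1:7  s2:7  s3:5  s4:7  s5:0 — peak 7 ≤ 7.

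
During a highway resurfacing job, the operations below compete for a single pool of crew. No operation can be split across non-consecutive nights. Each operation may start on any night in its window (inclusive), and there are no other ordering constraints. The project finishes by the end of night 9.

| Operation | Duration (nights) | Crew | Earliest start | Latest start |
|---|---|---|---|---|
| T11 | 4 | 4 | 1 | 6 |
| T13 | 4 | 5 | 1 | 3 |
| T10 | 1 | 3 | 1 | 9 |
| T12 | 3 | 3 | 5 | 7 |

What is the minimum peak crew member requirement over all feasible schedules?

7

Early-start (T11@1, T13@1, T10@1, T12@5) gives peak 12: n1:12  n2:9  n3:9  n4:9  n5:3  n6:3  n7:3  n8:0  n9:0.
Shift T11→5, T10→5, T12→6.
Schedule T11@5, T13@1, T10@5, T12@6: n1:5  n2:5  n3:5  n4:5  n5:7  n6:7  n7:7  n8:7  n9:0 — peak 7.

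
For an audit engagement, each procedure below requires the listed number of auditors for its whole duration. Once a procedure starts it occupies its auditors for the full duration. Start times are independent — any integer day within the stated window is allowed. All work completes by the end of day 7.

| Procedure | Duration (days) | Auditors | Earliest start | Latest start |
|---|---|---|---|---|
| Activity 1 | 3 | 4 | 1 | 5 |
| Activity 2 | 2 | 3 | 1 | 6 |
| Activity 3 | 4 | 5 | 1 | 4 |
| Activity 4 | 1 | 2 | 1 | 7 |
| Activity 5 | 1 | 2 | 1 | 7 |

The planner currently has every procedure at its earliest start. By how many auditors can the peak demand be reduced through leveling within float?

Early-start peak: d1:16  d2:12  d3:9  d4:5  d5:0  d6:0  d7:0 ⇒ 16.
Leveled (Activity 1@1, Activity 2@1, Activity 3@4, Activity 4@3, Activity 5@4): d1:7  d2:7  d3:6  d4:7  d5:5  d6:5  d7:5 ⇒ 7.
Reduction 16 − 7 = 9.

9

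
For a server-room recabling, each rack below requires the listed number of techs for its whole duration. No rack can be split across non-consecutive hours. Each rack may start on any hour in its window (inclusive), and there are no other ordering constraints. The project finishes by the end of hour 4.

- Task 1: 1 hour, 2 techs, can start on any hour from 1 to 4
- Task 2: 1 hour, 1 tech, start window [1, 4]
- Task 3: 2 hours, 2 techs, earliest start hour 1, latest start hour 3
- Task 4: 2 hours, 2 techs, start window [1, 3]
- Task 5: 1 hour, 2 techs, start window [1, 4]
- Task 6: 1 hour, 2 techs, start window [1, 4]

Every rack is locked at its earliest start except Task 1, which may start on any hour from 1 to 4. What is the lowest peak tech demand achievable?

9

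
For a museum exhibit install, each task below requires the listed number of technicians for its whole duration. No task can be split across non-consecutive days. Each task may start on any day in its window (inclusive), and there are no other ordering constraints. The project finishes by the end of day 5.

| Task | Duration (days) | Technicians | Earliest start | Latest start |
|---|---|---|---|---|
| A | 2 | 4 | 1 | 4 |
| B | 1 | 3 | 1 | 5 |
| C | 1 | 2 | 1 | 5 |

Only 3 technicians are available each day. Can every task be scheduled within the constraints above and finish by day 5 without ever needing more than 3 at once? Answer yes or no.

no

The minimum achievable peak is 4; 3 < 4, so no feasible schedule stays within the cap.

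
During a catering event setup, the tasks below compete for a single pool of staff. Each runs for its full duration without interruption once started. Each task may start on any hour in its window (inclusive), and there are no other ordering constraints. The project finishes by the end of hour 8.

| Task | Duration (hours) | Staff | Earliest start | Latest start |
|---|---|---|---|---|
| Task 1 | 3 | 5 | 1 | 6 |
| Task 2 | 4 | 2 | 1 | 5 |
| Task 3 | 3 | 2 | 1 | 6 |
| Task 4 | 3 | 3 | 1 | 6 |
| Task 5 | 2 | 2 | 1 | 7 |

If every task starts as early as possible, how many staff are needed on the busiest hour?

Early-start schedule: Task 1@1, Task 2@1, Task 3@1, Task 4@1, Task 5@1.
Load per hour: hour 1: 14, hour 2: 14, hour 3: 12, hour 4: 2, hour 5: 0, hour 6: 0, hour 7: 0, hour 8: 0.
Peak is 14.

14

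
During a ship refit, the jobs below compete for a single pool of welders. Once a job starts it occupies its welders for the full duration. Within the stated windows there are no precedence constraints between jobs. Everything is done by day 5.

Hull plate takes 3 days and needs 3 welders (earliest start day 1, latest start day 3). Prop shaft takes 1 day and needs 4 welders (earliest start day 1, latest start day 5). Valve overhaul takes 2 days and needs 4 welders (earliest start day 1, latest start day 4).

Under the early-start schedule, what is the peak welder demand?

11

Early-start schedule: Hull plate@1, Prop shaft@1, Valve overhaul@1.
Load per day: day 1: 11, day 2: 7, day 3: 3, day 4: 0, day 5: 0.
Peak is 11.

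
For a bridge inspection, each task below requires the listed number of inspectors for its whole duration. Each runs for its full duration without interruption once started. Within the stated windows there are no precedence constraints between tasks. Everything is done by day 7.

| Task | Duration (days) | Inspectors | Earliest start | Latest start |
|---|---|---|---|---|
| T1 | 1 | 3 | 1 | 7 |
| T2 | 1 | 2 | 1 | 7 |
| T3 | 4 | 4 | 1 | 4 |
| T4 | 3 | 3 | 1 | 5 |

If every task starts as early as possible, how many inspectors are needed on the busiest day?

12

Early-start schedule: T1@1, T2@1, T3@1, T4@1.
Load per day: day 1: 12, day 2: 7, day 3: 7, day 4: 4, day 5: 0, day 6: 0, day 7: 0.
Peak is 12.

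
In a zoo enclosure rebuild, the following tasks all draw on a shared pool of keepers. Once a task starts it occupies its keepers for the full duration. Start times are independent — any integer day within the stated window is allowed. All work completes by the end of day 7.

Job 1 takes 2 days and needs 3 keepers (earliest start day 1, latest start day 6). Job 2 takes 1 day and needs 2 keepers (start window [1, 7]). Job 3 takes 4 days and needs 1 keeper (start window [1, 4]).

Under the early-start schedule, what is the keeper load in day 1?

6

At early start, day 1 has: Job 1, Job 2, Job 3.
Demand: 3 + 2 + 1 = 6.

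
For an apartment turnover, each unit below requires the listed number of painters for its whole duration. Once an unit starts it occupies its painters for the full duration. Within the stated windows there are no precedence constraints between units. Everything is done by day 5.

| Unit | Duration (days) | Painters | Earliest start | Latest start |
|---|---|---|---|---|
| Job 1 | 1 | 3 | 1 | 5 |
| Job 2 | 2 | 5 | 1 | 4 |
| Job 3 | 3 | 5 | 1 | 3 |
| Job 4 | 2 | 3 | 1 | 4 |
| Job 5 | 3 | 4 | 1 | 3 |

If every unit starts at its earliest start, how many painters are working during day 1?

20

At early start, day 1 has: Job 1, Job 2, Job 3, Job 4, Job 5.
Demand: 3 + 5 + 5 + 3 + 4 = 20.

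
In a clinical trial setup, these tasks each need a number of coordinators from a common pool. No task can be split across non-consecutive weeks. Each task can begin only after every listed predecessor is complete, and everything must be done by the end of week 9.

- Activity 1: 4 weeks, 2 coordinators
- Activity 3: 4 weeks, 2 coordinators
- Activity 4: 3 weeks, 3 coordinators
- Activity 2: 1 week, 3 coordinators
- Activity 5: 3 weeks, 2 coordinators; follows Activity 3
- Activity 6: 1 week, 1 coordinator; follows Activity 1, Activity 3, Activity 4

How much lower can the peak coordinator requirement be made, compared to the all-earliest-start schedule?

5

Early-start peak: w1:10  w2:7  w3:7  w4:4  w5:3  w6:2  w7:2  w8:0  w9:0 ⇒ 10.
Leveled (Activity 1@1, Activity 3@1, Activity 4@5, Activity 2@8, Activity 5@5, Activity 6@8): w1:4  w2:4  w3:4  w4:4  w5:5  w6:5  w7:5  w8:4  w9:0 ⇒ 5.
Reduction 10 − 5 = 5.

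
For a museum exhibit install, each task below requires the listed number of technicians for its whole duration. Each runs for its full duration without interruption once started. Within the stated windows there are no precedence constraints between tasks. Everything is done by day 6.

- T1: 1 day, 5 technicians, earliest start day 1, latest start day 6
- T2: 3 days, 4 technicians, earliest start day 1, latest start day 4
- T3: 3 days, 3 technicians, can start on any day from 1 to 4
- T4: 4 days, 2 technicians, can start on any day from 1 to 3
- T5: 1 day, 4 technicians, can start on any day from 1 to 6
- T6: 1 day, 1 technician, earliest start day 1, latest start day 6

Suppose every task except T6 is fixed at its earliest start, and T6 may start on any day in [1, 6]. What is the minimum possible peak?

18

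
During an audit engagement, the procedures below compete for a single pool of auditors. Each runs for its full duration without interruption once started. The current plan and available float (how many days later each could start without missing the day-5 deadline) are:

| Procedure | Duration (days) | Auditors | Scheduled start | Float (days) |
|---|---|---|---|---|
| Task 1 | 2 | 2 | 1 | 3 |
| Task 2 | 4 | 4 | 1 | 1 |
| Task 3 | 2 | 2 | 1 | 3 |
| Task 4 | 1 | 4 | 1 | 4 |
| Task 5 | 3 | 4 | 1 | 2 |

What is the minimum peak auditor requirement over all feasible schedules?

8

Early-start (Task 1@1, Task 2@1, Task 3@1, Task 4@1, Task 5@1) gives peak 16: d1:16  d2:12  d3:8  d4:4  d5:0.
Shift Task 4→5, Task 5→3.
Schedule Task 1@1, Task 2@1, Task 3@1, Task 4@5, Task 5@3: d1:8  d2:8  d3:8  d4:8  d5:8 — peak 8.
Total auditor-days = 40 over 5 days ⇒ peak ≥ ⌈40/5⌉ = 8, so 8 is optimal.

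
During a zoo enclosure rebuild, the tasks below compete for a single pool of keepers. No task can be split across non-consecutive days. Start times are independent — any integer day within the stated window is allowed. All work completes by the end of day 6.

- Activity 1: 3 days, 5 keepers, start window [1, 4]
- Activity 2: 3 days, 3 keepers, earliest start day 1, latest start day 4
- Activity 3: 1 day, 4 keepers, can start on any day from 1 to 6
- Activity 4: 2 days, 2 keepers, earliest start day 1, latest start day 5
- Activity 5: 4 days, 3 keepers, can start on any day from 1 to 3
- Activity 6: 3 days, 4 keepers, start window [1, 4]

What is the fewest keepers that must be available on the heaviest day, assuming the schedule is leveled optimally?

10

Early-start (Activity 1@1, Activity 2@1, Activity 3@1, Activity 4@1, Activity 5@1, Activity 6@1) gives peak 21: d1:21  d2:17  d3:15  d4:3  d5:0  d6:0.
Shift Activity 2→4, Activity 4→2, Activity 5→2, Activity 6→4.
Schedule Activity 1@1, Activity 2@4, Activity 3@1, Activity 4@2, Activity 5@2, Activity 6@4: d1:9  d2:10  d3:10  d4:10  d5:10  d6:7 — peak 10.
Total keeper-days = 56 over 6 days ⇒ peak ≥ ⌈56/6⌉ = 10, so 10 is optimal.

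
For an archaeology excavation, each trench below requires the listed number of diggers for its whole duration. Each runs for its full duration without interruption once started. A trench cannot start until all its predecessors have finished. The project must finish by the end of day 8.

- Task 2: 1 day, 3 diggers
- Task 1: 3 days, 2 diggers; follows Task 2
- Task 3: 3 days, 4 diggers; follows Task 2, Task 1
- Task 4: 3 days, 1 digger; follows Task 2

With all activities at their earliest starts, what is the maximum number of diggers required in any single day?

4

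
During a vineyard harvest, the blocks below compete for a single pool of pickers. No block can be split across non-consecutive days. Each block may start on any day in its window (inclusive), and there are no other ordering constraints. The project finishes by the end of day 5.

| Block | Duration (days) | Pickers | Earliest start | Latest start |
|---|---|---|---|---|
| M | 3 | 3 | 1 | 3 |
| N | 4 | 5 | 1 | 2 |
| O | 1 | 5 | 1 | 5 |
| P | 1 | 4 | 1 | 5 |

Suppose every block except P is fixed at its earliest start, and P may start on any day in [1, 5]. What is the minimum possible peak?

P@1: d1:17  d2:8  d3:8  d4:5  d5:0 → peak 17
P@2: d1:13  d2:12  d3:8  d4:5  d5:0 → peak 13
P@3: d1:13  d2:8  d3:12  d4:5  d5:0 → peak 13
P@4: d1:13  d2:8  d3:8  d4:9  d5:0 → peak 13
P@5: d1:13  d2:8  d3:8  d4:5  d5:4 → peak 13
Best is P@2, peak 13.

13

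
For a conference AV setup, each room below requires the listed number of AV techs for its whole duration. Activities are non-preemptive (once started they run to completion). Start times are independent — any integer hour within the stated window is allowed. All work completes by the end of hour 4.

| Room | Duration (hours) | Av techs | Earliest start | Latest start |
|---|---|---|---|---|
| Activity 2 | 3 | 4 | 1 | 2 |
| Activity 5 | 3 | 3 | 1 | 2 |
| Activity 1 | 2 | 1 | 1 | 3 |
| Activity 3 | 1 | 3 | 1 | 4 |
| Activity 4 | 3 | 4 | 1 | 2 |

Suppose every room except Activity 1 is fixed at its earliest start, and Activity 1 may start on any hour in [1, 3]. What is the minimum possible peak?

Activity 1@1: h1:15  h2:12  h3:11  h4:0 → peak 15
Activity 1@2: h1:14  h2:12  h3:12  h4:0 → peak 14
Activity 1@3: h1:14  h2:11  h3:12  h4:1 → peak 14
Best is Activity 1@2, peak 14.

14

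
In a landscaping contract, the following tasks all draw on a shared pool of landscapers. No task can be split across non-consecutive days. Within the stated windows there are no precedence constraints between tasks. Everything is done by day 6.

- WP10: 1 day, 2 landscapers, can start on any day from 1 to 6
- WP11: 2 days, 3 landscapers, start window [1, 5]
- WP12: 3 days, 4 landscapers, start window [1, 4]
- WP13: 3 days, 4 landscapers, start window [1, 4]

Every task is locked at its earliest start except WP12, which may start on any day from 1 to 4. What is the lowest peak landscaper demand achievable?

WP12@1: d1:13  d2:11  d3:8  d4:0  d5:0  d6:0 → peak 13
WP12@2: d1:9  d2:11  d3:8  d4:4  d5:0  d6:0 → peak 11
WP12@3: d1:9  d2:7  d3:8  d4:4  d5:4  d6:0 → peak 9
WP12@4: d1:9  d2:7  d3:4  d4:4  d5:4  d6:4 → peak 9
Best is WP12@3, peak 9.

9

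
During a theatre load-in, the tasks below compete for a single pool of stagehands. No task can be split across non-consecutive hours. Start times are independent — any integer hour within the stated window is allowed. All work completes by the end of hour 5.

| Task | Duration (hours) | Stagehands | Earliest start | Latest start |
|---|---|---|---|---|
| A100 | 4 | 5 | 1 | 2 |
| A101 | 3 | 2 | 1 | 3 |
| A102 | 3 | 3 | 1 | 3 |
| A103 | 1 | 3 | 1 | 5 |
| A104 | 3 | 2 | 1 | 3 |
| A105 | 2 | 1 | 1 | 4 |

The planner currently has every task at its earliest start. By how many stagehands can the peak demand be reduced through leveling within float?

Early-start peak: h1:16  h2:13  h3:12  h4:5  h5:0 ⇒ 16.
Leveled (A100@1, A101@1, A102@1, A103@4, A104@1, A105@4): h1:12  h2:12  h3:12  h4:9  h5:1 ⇒ 12.
Reduction 16 − 12 = 4.

4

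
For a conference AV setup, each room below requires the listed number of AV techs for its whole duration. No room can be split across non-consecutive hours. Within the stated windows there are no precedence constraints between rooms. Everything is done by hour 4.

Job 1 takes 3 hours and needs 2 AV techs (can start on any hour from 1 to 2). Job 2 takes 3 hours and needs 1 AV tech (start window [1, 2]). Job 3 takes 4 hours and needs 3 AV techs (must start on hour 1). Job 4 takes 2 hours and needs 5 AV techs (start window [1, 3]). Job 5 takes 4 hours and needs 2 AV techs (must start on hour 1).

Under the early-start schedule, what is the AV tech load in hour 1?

13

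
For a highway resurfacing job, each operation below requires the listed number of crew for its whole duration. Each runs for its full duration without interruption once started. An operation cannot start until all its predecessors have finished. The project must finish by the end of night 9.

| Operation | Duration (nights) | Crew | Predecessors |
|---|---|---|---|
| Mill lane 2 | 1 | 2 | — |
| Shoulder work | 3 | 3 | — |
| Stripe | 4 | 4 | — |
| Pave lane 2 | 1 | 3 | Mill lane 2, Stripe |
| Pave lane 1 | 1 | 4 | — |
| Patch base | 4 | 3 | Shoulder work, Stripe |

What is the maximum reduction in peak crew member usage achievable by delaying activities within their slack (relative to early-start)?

Early-start peak: n1:13  n2:7  n3:7  n4:4  n5:6  n6:3  n7:3  n8:3  n9:0 ⇒ 13.
Leveled (Mill lane 2@1, Shoulder work@1, Stripe@2, Pave lane 2@6, Pave lane 1@7, Patch base@6): n1:5  n2:7  n3:7  n4:4  n5:4  n6:6  n7:7  n8:3  n9:3 ⇒ 7.
Reduction 13 − 7 = 6.

6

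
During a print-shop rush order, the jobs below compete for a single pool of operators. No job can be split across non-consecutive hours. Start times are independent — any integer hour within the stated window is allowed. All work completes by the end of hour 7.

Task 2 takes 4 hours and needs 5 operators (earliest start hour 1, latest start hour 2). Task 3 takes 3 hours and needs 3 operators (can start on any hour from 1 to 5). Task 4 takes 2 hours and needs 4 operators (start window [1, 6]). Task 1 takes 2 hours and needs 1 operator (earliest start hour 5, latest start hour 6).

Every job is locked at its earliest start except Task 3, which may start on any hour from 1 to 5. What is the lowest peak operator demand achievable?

9

Task 3@1: h1:12  h2:12  h3:8  h4:5  h5:1  h6:1  h7:0 → peak 12
Task 3@2: h1:9  h2:12  h3:8  h4:8  h5:1  h6:1  h7:0 → peak 12
Task 3@3: h1:9  h2:9  h3:8  h4:8  h5:4  h6:1  h7:0 → peak 9
Task 3@4: h1:9  h2:9  h3:5  h4:8  h5:4  h6:4  h7:0 → peak 9
Task 3@5: h1:9  h2:9  h3:5  h4:5  h5:4  h6:4  h7:3 → peak 9
Best is Task 3@3, peak 9.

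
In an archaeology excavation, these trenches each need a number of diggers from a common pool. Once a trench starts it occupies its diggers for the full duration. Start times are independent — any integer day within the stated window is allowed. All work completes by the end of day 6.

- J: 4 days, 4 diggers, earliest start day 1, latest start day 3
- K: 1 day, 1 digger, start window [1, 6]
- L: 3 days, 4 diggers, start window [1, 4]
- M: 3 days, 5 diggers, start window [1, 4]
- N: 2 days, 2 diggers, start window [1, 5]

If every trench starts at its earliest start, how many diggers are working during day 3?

At early start, day 3 has: J, L, M.
Demand: 4 + 4 + 5 = 13.

13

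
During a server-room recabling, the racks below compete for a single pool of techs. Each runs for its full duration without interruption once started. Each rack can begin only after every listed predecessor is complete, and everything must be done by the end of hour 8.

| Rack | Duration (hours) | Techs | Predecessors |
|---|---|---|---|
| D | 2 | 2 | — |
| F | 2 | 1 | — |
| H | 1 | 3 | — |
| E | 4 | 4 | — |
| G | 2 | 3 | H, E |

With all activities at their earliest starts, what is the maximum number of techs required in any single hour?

10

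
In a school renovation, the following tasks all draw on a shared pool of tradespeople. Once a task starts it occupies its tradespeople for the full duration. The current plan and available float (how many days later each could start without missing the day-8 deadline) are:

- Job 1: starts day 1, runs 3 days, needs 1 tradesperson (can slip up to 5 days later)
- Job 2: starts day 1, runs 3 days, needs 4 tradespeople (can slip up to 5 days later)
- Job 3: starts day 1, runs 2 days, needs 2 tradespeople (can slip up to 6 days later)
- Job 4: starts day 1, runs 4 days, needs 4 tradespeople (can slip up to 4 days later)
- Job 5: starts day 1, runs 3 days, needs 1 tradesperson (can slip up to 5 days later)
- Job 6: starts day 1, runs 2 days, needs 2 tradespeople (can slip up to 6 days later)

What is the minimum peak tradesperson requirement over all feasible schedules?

6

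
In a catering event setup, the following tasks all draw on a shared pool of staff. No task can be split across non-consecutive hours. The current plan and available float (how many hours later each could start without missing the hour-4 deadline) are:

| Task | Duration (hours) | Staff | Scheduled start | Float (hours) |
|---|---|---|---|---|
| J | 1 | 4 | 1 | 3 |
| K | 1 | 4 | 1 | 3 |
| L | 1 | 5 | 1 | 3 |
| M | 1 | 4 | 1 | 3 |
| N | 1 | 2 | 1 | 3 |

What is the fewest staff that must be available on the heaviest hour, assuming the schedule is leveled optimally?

Early-start (J@1, K@1, L@1, M@1, N@1) gives peak 19: h1:19  h2:0  h3:0  h4:0.
Shift K→2, L→3, M→4.
Schedule J@1, K@2, L@3, M@4, N@1: h1:6  h2:4  h3:5  h4:4 — peak 6.

6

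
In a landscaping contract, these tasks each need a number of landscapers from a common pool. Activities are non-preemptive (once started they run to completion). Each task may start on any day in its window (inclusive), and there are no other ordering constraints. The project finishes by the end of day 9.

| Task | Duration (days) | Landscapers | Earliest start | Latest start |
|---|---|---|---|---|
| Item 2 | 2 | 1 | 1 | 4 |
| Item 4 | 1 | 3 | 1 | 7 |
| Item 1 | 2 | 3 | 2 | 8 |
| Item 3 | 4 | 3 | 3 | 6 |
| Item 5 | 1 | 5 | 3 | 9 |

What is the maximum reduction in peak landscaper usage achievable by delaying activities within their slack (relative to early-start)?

6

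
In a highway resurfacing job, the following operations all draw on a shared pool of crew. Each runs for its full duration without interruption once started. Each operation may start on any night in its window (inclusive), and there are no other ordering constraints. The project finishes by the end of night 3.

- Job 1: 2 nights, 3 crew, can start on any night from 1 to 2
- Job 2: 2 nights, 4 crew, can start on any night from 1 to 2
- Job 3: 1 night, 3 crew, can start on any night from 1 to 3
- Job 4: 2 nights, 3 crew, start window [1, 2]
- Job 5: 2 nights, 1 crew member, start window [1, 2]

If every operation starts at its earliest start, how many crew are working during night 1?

14

At early start, night 1 has: Job 1, Job 2, Job 3, Job 4, Job 5.
Demand: 3 + 4 + 3 + 3 + 1 = 14.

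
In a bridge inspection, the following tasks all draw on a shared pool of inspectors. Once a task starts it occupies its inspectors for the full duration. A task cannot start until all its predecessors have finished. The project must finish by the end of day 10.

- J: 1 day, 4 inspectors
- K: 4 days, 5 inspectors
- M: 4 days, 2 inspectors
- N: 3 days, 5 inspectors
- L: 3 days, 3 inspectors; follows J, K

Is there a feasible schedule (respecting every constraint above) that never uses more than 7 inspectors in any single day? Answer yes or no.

The minimum achievable peak is 8; 7 < 8, so no feasible schedule stays within the cap.

no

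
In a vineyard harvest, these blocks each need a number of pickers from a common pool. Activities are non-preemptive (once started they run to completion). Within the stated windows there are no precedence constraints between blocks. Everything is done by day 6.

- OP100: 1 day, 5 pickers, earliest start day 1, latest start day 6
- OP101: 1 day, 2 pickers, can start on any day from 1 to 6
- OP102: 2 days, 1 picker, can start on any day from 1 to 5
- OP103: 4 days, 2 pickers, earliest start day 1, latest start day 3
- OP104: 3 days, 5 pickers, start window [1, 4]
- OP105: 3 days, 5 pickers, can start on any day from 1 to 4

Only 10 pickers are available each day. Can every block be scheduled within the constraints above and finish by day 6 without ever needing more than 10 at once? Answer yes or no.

yes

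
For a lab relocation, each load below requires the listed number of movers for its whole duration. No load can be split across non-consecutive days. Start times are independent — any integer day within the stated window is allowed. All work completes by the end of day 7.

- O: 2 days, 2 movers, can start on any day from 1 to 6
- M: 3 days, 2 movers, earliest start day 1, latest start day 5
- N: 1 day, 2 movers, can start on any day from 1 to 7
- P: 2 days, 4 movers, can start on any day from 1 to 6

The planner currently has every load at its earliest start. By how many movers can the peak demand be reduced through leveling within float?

Early-start peak: d1:10  d2:8  d3:2  d4:0  d5:0  d6:0  d7:0 ⇒ 10.
Leveled (O@1, M@1, N@3, P@4): d1:4  d2:4  d3:4  d4:4  d5:4  d6:0  d7:0 ⇒ 4.
Reduction 10 − 4 = 6.

6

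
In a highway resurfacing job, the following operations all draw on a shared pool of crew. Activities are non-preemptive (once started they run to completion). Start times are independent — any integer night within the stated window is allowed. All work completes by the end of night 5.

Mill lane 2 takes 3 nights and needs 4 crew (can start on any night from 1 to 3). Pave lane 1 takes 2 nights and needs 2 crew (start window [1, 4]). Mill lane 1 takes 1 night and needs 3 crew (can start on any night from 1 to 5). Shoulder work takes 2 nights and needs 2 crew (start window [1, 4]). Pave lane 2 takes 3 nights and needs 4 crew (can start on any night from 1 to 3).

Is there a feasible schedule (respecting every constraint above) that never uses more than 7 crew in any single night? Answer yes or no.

The minimum achievable peak is 8; 7 < 8, so no feasible schedule stays within the cap.

no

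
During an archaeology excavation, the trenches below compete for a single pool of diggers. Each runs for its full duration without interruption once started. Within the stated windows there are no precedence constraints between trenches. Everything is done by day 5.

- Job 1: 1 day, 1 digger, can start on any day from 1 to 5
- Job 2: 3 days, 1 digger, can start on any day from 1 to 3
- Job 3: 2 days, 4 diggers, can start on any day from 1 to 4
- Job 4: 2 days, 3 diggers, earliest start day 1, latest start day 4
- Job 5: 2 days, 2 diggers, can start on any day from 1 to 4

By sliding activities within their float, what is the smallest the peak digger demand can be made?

Early-start (Job 1@1, Job 2@1, Job 3@1, Job 4@1, Job 5@1) gives peak 11: d1:11  d2:10  d3:1  d4:0  d5:0.
Shift Job 3→2, Job 4→4, Job 5→4.
Schedule Job 1@1, Job 2@1, Job 3@2, Job 4@4, Job 5@4: d1:2  d2:5  d3:5  d4:5  d5:5 — peak 5.
Total digger-days = 22 over 5 days ⇒ peak ≥ ⌈22/5⌉ = 5, so 5 is optimal.

5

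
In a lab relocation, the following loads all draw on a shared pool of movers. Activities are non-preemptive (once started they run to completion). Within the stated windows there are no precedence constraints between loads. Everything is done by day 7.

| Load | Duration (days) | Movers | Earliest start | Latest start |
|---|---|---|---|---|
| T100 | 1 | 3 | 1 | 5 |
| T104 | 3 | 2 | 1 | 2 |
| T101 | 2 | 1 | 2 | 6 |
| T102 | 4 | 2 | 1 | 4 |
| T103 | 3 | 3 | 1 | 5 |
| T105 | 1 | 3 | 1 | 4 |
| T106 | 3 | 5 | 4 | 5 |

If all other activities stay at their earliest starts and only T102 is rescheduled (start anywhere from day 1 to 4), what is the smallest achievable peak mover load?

T102@1: d1:13  d2:8  d3:8  d4:7  d5:5  d6:5  d7:0 → peak 13
T102@2: d1:11  d2:8  d3:8  d4:7  d5:7  d6:5  d7:0 → peak 11
T102@3: d1:11  d2:6  d3:8  d4:7  d5:7  d6:7  d7:0 → peak 11
T102@4: d1:11  d2:6  d3:6  d4:7  d5:7  d6:7  d7:2 → peak 11
Best is T102@2, peak 11.

11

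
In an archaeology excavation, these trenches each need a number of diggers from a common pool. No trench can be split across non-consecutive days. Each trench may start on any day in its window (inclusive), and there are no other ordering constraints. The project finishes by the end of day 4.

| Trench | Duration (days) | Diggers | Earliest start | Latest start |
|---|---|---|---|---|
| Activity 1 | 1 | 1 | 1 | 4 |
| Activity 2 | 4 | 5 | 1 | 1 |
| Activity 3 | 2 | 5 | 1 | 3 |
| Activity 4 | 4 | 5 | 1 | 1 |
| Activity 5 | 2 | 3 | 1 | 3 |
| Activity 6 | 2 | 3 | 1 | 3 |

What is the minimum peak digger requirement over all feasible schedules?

Early-start (Activity 1@1, Activity 2@1, Activity 3@1, Activity 4@1, Activity 5@1, Activity 6@1) gives peak 22: d1:22  d2:21  d3:10  d4:10.
Shift Activity 5→3, Activity 6→3.
Schedule Activity 1@1, Activity 2@1, Activity 3@1, Activity 4@1, Activity 5@3, Activity 6@3: d1:16  d2:15  d3:16  d4:16 — peak 16.
Total digger-days = 63 over 4 days ⇒ peak ≥ ⌈63/4⌉ = 16, so 16 is optimal.

16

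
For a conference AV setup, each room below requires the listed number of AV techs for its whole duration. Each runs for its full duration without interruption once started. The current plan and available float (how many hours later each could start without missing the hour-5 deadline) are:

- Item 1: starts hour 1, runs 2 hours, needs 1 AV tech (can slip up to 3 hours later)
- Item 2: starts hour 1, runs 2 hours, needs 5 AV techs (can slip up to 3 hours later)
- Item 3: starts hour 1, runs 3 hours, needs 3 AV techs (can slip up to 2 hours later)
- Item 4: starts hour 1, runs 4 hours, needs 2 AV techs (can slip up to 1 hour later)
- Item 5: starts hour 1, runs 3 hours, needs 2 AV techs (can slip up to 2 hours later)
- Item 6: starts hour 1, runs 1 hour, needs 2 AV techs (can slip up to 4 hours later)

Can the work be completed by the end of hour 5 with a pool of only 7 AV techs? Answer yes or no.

no

Total AV tech-hours = 37; over 5 hours the average is 37/5 > 7, so some hour must exceed 7.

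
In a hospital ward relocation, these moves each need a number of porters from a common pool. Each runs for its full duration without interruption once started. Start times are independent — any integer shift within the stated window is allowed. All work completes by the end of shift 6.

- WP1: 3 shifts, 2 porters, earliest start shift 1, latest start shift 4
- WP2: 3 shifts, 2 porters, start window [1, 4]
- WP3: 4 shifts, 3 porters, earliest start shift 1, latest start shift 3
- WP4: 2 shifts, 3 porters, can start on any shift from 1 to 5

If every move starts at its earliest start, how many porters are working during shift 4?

3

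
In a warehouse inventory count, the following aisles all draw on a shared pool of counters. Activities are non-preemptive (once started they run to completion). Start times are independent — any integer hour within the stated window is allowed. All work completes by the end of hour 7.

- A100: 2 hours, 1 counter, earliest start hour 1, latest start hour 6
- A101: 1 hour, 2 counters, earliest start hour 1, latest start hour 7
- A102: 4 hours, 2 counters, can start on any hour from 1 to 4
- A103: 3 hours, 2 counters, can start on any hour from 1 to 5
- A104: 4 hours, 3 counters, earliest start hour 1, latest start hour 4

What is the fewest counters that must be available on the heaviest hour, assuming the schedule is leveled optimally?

5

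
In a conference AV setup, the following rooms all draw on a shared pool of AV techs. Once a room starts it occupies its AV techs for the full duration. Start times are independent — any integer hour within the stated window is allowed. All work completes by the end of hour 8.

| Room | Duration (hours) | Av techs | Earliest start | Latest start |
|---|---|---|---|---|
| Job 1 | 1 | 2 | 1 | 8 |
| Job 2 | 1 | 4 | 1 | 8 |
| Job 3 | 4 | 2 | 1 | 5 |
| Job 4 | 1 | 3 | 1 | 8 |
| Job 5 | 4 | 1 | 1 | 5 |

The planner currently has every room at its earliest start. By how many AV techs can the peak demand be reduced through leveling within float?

Early-start peak: h1:12  h2:3  h3:3  h4:3  h5:0  h6:0  h7:0  h8:0 ⇒ 12.
Leveled (Job 1@1, Job 2@2, Job 3@3, Job 4@7, Job 5@3): h1:2  h2:4  h3:3  h4:3  h5:3  h6:3  h7:3  h8:0 ⇒ 4.
Reduction 12 − 4 = 8.

8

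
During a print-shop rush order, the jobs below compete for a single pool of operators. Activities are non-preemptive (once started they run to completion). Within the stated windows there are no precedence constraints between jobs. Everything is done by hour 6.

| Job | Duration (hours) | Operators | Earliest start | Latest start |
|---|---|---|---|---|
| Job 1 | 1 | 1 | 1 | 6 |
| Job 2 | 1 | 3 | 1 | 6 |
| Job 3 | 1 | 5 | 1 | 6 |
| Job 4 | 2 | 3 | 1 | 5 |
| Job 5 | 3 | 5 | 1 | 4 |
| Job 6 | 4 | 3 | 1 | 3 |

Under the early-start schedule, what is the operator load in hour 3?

At early start, hour 3 has: Job 5, Job 6.
Demand: 5 + 3 = 8.

8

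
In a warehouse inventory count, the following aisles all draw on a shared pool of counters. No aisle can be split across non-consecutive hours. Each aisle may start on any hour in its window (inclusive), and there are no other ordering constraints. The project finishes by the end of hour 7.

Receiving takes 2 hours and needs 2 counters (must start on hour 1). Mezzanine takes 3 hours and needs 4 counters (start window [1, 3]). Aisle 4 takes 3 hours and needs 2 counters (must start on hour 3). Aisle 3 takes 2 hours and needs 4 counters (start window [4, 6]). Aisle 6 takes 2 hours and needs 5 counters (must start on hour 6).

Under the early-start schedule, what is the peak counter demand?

6

Early-start schedule: Receiving@1, Mezzanine@1, Aisle 4@3, Aisle 3@4, Aisle 6@6.
Load per hour: hour 1: 6, hour 2: 6, hour 3: 6, hour 4: 6, hour 5: 6, hour 6: 5, hour 7: 5.
Peak is 6.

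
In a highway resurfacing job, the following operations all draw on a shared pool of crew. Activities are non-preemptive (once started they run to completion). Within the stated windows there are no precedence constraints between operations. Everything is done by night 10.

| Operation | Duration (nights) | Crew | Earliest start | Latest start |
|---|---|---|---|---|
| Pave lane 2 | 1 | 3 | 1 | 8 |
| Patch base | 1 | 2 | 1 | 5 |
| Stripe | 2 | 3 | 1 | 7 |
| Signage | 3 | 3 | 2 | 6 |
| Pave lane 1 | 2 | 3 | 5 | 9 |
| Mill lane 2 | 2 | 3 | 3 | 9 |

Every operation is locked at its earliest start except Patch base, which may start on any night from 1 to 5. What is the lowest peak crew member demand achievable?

Patch base@1: n1:8  n2:6  n3:6  n4:6  n5:3  n6:3  n7:0  n8:0  n9:0  n10:0 → peak 8
Patch base@2: n1:6  n2:8  n3:6  n4:6  n5:3  n6:3  n7:0  n8:0  n9:0  n10:0 → peak 8
Patch base@3: n1:6  n2:6  n3:8  n4:6  n5:3  n6:3  n7:0  n8:0  n9:0  n10:0 → peak 8
Patch base@4: n1:6  n2:6  n3:6  n4:8  n5:3  n6:3  n7:0  n8:0  n9:0  n10:0 → peak 8
Patch base@5: n1:6  n2:6  n3:6  n4:6  n5:5  n6:3  n7:0  n8:0  n9:0  n10:0 → peak 6
Best is Patch base@5, peak 6.

6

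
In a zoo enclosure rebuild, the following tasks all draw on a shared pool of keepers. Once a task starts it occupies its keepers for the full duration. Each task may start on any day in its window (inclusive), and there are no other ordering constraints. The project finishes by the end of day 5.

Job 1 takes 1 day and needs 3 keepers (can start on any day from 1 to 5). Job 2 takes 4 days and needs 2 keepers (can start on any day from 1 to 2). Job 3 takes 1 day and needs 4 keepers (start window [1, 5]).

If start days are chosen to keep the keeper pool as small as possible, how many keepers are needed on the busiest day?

Early-start (Job 1@1, Job 2@1, Job 3@1) gives peak 9: d1:9  d2:2  d3:2  d4:2  d5:0.
Shift Job 3→5.
Schedule Job 1@1, Job 2@1, Job 3@5: d1:5  d2:2  d3:2  d4:2  d5:4 — peak 5.

5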